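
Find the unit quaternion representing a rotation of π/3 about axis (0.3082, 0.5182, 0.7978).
0.866 + 0.1541i + 0.2591j + 0.3989k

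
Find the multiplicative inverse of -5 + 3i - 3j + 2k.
-0.1064 - 0.0638i + 0.0638j - 0.0426k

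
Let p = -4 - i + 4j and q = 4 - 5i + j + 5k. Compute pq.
-25 + 36i + 17j - k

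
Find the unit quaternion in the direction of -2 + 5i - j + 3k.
-0.3203 + 0.8006i - 0.1601j + 0.4804k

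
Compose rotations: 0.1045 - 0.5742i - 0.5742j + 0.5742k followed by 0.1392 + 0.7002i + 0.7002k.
0.0145 + 0.3953i - 0.884j - 0.249k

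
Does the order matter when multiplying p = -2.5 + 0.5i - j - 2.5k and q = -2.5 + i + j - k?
Yes: pq = 4.25 - 0.25i - 2j + 10.25k ≠ 4.25 - 7.25i + 2j + 7.25k = qp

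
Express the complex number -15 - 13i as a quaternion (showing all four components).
-15 - 13i + 0j + 0k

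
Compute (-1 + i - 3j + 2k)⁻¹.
-0.0667 - 0.0667i + 0.2j - 0.1333k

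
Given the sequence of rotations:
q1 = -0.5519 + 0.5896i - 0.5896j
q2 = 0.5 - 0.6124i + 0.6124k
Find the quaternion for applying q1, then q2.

q2 · q1 = 0.0851 + 0.9939i + 0.0663j + 0.0231k
0.0851 + 0.9939i + 0.0663j + 0.0231k


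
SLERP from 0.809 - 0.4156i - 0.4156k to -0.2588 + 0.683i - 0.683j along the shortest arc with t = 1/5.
0.7573 - 0.5215i + 0.1644j - 0.357k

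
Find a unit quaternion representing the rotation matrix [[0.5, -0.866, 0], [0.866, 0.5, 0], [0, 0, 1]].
0.866 + 0.5k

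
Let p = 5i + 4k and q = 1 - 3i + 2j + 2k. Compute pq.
7 - 3i - 22j + 14k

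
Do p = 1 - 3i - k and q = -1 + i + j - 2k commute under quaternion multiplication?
No: pq = 5i - 6j - 4k ≠ 3i + 8j + 2k = qp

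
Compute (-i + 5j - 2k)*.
i - 5j + 2k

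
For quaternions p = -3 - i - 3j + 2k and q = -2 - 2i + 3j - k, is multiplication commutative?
No: pq = 15 + 5i - 8j - 10k ≠ 15 + 11i + 2j + 8k = qp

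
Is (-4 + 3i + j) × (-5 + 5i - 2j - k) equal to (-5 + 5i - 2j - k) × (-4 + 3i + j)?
No: pq = 7 - 36i + 6j - 7k ≠ 7 - 34i + 15k = qp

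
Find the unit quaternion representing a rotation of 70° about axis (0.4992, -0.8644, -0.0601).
0.8192 + 0.2863i - 0.4958j - 0.0345k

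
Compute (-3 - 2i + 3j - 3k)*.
-3 + 2i - 3j + 3k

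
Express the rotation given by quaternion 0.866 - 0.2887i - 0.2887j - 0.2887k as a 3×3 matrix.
[[0.6666, 0.6667, -0.3333], [-0.3333, 0.6666, 0.6667], [0.6667, -0.3333, 0.6666]]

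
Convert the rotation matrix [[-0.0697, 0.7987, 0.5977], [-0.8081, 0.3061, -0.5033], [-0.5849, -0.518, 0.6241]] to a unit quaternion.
0.682 - 0.0054i + 0.4335j - 0.589k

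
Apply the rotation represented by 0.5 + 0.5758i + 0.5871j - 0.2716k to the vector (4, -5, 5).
(-2.715, -3.802, -6.646)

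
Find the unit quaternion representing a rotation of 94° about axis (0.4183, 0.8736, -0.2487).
0.682 + 0.3059i + 0.6389j - 0.1819k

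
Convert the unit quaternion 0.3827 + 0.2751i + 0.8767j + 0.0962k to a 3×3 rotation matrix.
[[-0.5557, 0.4087, 0.724], [0.556, 0.8301, -0.0419], [-0.6181, 0.3792, -0.6886]]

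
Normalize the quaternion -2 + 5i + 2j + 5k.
-0.2626 + 0.6565i + 0.2626j + 0.6565k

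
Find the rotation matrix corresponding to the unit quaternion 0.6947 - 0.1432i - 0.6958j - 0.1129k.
[[0.0062, 0.3561, -0.9344], [0.0424, 0.9335, 0.3561], [0.9991, -0.0419, -0.0093]]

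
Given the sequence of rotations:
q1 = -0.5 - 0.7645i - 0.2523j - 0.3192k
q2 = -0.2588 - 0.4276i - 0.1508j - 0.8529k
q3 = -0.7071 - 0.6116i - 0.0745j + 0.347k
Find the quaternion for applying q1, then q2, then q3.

q2 · q1 = -0.5078 + 0.2446i + 0.6562j + 0.5017k
q3 · q2 · q1 = 0.3835 - 0.1275i - 0.0345j - 0.9141k
0.3835 - 0.1275i - 0.0345j - 0.9141k


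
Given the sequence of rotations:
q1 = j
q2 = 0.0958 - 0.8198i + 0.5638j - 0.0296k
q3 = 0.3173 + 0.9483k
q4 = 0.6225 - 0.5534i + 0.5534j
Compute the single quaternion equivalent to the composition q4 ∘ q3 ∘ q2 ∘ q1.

q2 · q1 = -0.5638 + 0.0296i + 0.0958j - 0.8198k
q3 · q2 · q1 = 0.5985 - 0.0815i + 0.0585j - 0.7948k
q4 · q3 · q2 · q1 = 0.2951 - 0.8218i - 0.0722j - 0.482k
0.2951 - 0.8218i - 0.0722j - 0.482k


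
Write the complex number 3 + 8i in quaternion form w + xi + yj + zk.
3 + 8i + 0j + 0k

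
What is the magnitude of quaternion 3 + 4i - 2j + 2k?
√33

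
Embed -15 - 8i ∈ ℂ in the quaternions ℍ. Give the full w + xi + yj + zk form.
-15 - 8i + 0j + 0k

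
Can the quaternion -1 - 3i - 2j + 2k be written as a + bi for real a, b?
No. The quaternion -1 - 3i - 2j + 2k has j-coefficient y = -2 and k-coefficient z = 2, not both zero, so it does not lie in the complex subalgebra spanned by 1 and i.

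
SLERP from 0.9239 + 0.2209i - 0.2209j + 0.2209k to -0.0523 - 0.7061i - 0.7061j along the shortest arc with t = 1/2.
0.6742 + 0.6402i + 0.3351j + 0.1526k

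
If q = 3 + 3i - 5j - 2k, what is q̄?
3 - 3i + 5j + 2k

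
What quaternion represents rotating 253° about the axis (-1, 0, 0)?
-0.5948 - 0.8039i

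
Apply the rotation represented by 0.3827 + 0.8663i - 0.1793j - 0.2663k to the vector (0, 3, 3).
(-2.116, -3.631, 0.58)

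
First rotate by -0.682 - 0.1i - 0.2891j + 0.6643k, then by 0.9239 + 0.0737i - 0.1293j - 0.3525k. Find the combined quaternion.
-0.4259 - 0.3305i - 0.1926j + 0.8199k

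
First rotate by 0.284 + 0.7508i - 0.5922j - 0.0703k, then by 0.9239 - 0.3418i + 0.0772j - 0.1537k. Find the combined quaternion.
0.5539 + 0.5001i - 0.6646j + 0.0359k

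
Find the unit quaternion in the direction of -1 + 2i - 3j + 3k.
-0.2085 + 0.417i - 0.6255j + 0.6255k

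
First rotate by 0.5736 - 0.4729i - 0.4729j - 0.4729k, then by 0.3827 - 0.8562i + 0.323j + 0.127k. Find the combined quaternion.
0.0274 - 0.7648i - 0.4607j + 0.4495k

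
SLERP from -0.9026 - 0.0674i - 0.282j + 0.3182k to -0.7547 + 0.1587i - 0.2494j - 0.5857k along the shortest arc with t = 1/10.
-0.9282 - 0.044i - 0.2916j + 0.2268k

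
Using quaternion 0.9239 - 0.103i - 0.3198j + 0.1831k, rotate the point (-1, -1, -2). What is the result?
(0.801, -1.462, -1.794)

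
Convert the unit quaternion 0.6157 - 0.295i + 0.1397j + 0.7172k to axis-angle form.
axis = (-0.3744, 0.1773, 0.9102), θ = 104°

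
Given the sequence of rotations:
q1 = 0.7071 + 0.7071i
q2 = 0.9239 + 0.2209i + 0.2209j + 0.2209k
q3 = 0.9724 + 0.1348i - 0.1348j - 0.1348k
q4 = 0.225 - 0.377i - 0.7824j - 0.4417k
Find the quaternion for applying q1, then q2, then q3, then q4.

q2 · q1 = 0.4971 + 0.8095i + 0.3124j
q3 · q2 · q1 = 0.4164 + 0.8963i + 0.1276j + 0.0842k
q4 · q3 · q2 · q1 = 0.5686 + 0.0352i - 0.6612j + 0.4882k
0.5686 + 0.0352i - 0.6612j + 0.4882k


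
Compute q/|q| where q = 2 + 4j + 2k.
0.4082 + 0.8165j + 0.4082k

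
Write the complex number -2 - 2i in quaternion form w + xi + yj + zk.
-2 - 2i + 0j + 0k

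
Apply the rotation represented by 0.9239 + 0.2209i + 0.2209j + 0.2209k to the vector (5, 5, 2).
(3.483, 5.932, 2.586)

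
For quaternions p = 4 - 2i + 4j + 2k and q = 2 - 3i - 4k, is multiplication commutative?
No: pq = 10 - 32i - 6j ≠ 10 + 22j - 24k = qp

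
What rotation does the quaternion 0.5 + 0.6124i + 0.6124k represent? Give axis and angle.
axis = (√2/2, 0, √2/2), θ = 2π/3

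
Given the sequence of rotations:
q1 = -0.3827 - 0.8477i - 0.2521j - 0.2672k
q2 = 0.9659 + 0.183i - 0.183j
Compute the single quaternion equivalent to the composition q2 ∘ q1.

q2 · q1 = -0.2607 - 0.8399i - 0.1246j - 0.4594k
-0.2607 - 0.8399i - 0.1246j - 0.4594k


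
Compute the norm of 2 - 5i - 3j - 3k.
√47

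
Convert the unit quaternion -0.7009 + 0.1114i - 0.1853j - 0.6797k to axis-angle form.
axis = (0.1562, -0.2598, -0.953), θ = 269°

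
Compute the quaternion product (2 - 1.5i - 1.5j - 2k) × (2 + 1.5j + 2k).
10.25 - 3i + 3j - 2.25k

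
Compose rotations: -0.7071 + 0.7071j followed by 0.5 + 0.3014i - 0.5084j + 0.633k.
0.0059 - 0.6607i + 0.713j - 0.2345k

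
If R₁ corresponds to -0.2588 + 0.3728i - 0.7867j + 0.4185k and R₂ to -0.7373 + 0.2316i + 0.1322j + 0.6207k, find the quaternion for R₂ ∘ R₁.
-0.0513 + 0.2088i + 0.6803j - 0.7007k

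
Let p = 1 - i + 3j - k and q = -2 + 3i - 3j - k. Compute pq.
9 - i - 13j - 5k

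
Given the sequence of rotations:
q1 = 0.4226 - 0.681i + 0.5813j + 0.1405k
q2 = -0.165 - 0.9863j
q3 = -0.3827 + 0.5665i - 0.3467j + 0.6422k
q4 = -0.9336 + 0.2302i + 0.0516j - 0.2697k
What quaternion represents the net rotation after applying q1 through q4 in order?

q2 · q1 = 0.5036 - 0.0262i - 0.5127j - 0.6949k
q3 · q2 · q1 = 0.0906 + 0.8655i + 0.3984j + 0.2898k
q4 · q3 · q2 · q1 = -0.2262 - 0.6648i - 0.6674j - 0.2479k
-0.2262 - 0.6648i - 0.6674j - 0.2479k


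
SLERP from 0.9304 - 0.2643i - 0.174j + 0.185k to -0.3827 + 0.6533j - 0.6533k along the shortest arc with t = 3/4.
0.5752 - 0.0762i - 0.5743j + 0.5775k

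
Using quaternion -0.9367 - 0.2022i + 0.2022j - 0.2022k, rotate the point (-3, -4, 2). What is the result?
(-1.261, -5.158, -0.897)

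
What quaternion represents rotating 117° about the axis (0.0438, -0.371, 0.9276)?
0.5225 + 0.0373i - 0.3163j + 0.7909k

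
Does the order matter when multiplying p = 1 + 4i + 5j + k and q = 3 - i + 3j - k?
Yes: pq = -7 + 3i + 21j + 19k ≠ -7 + 19i + 15j - 15k = qp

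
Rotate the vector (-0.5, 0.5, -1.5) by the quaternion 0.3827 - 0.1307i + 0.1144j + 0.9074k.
(0.199, -1.134, -1.193)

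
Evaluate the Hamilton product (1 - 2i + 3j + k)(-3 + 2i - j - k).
5 + 6i - 10j - 8k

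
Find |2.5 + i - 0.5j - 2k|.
3.391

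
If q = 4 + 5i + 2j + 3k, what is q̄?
4 - 5i - 2j - 3k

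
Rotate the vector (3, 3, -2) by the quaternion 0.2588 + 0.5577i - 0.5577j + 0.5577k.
(-4.131, 0.089, 2.22)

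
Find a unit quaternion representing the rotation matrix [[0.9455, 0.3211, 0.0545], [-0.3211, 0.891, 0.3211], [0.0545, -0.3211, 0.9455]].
0.9724 - 0.1651i - 0.1651k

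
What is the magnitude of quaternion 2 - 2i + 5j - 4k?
7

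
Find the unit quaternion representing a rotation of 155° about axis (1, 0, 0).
0.2164 + 0.9763i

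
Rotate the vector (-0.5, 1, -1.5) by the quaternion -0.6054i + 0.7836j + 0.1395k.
(-0.562, 0.375, 1.745)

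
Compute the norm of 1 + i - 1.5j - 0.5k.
2.121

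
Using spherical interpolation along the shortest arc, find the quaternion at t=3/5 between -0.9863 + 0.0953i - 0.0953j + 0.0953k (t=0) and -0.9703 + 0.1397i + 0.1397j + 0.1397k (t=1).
-0.9837 + 0.1228i + 0.0459j + 0.1228k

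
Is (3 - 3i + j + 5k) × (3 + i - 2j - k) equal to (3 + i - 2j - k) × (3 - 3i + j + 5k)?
No: pq = 19 + 3i - j + 17k ≠ 19 - 15i - 5j + 7k = qp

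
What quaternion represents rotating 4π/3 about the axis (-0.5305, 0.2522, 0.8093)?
-0.5 - 0.4594i + 0.2184j + 0.7009k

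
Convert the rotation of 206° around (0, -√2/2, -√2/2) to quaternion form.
-0.225 - 0.689j - 0.689k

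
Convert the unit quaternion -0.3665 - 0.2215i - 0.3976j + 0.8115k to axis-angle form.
axis = (-0.2381, -0.4273, 0.8722), θ = 223°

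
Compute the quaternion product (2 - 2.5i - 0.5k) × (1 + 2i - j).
7 + i - 3j + 2k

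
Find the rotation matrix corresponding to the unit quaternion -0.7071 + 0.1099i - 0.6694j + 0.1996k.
[[0.0241, 0.1351, 0.9905], [-0.4294, 0.8962, -0.1118], [-0.9028, -0.4226, 0.0797]]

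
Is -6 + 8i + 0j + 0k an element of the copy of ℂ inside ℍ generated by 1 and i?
Yes. The quaternion -6 + 8i has j- and k-coefficients y = z = 0, so it lies in the complex subalgebra spanned by 1 and i.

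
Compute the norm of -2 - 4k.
√20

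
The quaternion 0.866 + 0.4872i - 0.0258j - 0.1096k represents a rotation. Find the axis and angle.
axis = (0.9743, -0.0516, -0.2192), θ = π/3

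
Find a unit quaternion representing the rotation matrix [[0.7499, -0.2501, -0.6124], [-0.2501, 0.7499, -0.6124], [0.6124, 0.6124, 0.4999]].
0.866 + 0.3536i - 0.3536j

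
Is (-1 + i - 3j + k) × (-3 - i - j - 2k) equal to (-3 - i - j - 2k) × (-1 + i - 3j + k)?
No: pq = 3 + 5i + 11j - 5k ≠ 3 - 9i + 9j + 3k = qp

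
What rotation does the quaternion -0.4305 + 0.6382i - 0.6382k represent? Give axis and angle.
axis = (√2/2, 0, -√2/2), θ = 231°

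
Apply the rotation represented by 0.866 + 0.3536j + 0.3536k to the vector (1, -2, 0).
(1.725, -0.887, -1.113)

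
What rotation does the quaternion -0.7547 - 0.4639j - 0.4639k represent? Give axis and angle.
axis = (0, -√2/2, -√2/2), θ = 278°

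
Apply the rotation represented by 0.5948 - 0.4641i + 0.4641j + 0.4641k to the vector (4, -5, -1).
(5.347, -1.19, -3.463)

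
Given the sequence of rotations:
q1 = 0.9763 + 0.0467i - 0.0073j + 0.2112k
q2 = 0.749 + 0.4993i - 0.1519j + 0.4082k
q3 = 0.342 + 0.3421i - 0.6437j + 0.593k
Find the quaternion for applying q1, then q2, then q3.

q2 · q1 = 0.6206 + 0.4933i - 0.2402j + 0.5602k
q3 · q2 · q1 = -0.4433 + 0.1629i - 0.3807j + 0.795k
-0.4433 + 0.1629i - 0.3807j + 0.795k


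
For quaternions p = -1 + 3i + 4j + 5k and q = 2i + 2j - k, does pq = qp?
No: pq = -9 - 16i + 11j - k ≠ -9 + 12i - 15j + 3k = qp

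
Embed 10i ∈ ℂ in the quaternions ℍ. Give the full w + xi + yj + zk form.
0 + 10i + 0j + 0k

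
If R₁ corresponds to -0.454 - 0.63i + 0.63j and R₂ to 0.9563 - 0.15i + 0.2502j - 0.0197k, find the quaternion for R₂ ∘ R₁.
-0.6863 - 0.522i + 0.5013j + 0.0721k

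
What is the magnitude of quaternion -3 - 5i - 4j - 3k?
√59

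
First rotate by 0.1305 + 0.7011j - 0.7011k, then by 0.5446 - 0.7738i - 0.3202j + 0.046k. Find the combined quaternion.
0.3278 + 0.0913i - 0.2025j - 0.9183k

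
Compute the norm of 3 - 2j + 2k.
√17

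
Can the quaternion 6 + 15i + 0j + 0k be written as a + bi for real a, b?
Yes. The quaternion 6 + 15i has j- and k-coefficients y = z = 0, so it lies in the complex subalgebra spanned by 1 and i.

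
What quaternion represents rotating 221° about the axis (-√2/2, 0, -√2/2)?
-0.3502 - 0.6623i - 0.6623k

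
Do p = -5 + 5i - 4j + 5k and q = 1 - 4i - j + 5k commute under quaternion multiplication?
No: pq = -14 + 10i - 44j - 41k ≠ -14 + 40i + 46j + k = qp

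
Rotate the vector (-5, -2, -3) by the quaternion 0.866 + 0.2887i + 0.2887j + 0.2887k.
(-4.667, -3.667, -1.667)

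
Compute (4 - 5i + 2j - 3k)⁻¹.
0.0741 + 0.0926i - 0.037j + 0.0556k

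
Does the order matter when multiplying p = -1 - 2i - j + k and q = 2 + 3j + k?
Yes: pq = -8i - 3j - 5k ≠ -7j + 7k = qp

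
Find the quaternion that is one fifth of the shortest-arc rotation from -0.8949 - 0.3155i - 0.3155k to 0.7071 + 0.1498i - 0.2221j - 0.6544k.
-0.943 - 0.3083i + 0.0539j - 0.1131k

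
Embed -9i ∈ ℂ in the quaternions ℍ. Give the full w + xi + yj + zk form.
0 - 9i + 0j + 0k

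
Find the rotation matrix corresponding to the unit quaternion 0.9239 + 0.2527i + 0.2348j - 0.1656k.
[[0.8349, 0.4247, 0.3502], [-0.1873, 0.8174, -0.5447], [-0.5176, 0.3892, 0.762]]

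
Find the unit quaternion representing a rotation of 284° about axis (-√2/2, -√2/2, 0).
-0.788 - 0.4353i - 0.4353j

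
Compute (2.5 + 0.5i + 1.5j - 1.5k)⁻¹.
0.2273 - 0.0455i - 0.1364j + 0.1364k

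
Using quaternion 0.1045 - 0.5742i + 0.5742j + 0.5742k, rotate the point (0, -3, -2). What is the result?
(3.417, -0.602, -0.981)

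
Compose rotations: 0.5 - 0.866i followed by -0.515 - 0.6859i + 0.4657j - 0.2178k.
-0.8515 + 0.103i + 0.4215j + 0.2944k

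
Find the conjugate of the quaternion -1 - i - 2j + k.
-1 + i + 2j - k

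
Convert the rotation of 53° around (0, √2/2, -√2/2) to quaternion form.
0.8949 + 0.3155j - 0.3155k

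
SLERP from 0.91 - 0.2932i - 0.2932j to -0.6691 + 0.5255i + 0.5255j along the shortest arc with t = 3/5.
0.7815 - 0.4411i - 0.4411j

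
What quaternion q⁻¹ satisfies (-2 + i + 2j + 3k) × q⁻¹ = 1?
-0.1111 - 0.0556i - 0.1111j - 0.1667k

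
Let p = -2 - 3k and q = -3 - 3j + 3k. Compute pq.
15 - 9i + 6j + 3k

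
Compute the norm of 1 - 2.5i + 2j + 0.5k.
3.391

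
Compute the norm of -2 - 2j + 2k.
√12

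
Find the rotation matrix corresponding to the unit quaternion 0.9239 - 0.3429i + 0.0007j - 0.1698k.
[[0.9423, 0.3133, 0.1177], [-0.3142, 0.7072, 0.6334], [0.1152, -0.6338, 0.7648]]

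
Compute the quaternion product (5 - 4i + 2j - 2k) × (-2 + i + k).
-4 + 15i - 2j + 7k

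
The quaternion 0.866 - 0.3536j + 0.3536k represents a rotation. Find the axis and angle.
axis = (0, -√2/2, √2/2), θ = π/3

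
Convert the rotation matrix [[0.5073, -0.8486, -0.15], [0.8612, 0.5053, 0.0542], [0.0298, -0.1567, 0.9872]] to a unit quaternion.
0.866 - 0.0609i - 0.0519j + 0.4936k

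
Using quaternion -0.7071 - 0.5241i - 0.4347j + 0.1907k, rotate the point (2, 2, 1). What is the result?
(2.964, 0.221, -0.406)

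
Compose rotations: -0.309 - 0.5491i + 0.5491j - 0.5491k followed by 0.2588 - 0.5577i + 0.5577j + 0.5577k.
-0.3862 - 0.5822i - 0.6427j - 0.3144k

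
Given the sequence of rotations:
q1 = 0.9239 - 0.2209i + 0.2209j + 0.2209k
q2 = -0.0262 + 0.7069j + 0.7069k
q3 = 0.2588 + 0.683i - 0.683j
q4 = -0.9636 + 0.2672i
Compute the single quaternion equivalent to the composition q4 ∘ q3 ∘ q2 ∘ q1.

q2 · q1 = -0.3365 + 0.0058i + 0.4912j + 0.8035k
q3 · q2 · q1 = 0.2444 - 0.7771i - 0.1918j + 0.5474k
q4 · q3 · q2 · q1 = -0.0279 + 0.8141i + 0.0386j - 0.5787k
-0.0279 + 0.8141i + 0.0386j - 0.5787k


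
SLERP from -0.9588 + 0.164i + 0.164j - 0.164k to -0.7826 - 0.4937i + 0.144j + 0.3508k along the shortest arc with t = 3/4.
-0.8944 - 0.3464i + 0.1611j + 0.2327k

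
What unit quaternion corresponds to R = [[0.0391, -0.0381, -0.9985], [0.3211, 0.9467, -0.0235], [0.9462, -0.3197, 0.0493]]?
0.7133 - 0.1038i - 0.6816j + 0.1259k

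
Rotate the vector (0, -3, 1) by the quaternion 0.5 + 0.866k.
(2.598, 1.5, 1)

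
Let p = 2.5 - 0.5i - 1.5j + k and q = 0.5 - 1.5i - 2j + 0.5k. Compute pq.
-3 - 2.75i - 7j + 0.5k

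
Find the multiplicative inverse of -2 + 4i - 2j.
-0.0833 - 0.1667i + 0.0833j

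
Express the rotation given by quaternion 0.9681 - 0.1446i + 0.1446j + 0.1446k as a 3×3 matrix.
[[0.9164, -0.3218, 0.2382], [0.2382, 0.9164, 0.3218], [-0.3218, -0.2382, 0.9164]]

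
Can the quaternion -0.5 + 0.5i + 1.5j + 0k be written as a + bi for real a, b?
No. The quaternion -0.5 + 0.5i + 1.5j has j-coefficient y = 1.5 and k-coefficient z = 0, not both zero, so it does not lie in the complex subalgebra spanned by 1 and i.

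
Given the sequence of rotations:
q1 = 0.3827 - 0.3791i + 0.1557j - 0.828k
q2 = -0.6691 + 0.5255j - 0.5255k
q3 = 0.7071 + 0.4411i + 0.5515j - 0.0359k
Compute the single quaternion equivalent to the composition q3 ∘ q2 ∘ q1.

q2 · q1 = -0.773 - 0.0996i + 0.2961j + 0.5521k
q3 · q2 · q1 = -0.6461 - 0.0963i - 0.4569j + 0.6037k
-0.6461 - 0.0963i - 0.4569j + 0.6037k


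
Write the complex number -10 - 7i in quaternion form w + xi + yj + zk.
-10 - 7i + 0j + 0k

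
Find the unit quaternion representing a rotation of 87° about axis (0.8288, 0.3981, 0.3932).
0.7254 + 0.5705i + 0.274j + 0.2707k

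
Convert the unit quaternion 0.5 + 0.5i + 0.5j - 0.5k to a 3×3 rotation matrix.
[[0, 1, 0], [0, 0, -1], [-1, 0, 0]]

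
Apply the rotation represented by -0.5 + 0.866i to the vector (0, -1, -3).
(0, -2.098, 2.366)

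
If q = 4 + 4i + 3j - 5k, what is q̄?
4 - 4i - 3j + 5k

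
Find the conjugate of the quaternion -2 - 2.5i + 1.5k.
-2 + 2.5i - 1.5k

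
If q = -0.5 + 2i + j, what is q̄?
-0.5 - 2i - j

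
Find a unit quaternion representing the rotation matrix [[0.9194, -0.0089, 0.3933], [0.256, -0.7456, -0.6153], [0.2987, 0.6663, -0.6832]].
0.3502 + 0.9149i + 0.0675j + 0.1891k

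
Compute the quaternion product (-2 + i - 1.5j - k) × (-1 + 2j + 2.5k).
7.5 - 2.75i - 5j - 2k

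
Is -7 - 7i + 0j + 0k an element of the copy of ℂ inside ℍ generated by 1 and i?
Yes. The quaternion -7 - 7i has j- and k-coefficients y = z = 0, so it lies in the complex subalgebra spanned by 1 and i.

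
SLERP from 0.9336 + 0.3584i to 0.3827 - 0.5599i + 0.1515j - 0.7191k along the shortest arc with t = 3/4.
0.6652 - 0.369i + 0.1338j - 0.6352k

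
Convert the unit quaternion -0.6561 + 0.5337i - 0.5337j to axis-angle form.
axis = (√2/2, -√2/2, 0), θ = 262°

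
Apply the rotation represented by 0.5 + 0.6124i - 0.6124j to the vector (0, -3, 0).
(2.25, -0.75, -1.837)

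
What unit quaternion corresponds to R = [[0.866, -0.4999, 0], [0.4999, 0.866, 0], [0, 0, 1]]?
0.9659 + 0.2588k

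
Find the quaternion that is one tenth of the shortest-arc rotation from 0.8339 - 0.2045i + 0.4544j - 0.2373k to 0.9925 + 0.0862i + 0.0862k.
0.868 - 0.1774i + 0.4148j - 0.2074k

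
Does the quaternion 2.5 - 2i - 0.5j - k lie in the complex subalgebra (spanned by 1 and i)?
No. The quaternion 2.5 - 2i - 0.5j - k has j-coefficient y = -0.5 and k-coefficient z = -1, not both zero, so it does not lie in the complex subalgebra spanned by 1 and i.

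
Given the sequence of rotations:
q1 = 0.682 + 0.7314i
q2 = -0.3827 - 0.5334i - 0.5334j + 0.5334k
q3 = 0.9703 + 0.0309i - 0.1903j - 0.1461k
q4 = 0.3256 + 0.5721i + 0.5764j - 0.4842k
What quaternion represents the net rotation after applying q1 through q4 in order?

q2 · q1 = 0.1291 - 0.6437i + 0.0263j + 0.7539k
q3 · q2 · q1 = 0.2603 - 0.7602i + 0.0717j + 0.591k
q4 · q3 · q2 · q1 = 0.7645 + 0.2768i + 0.2034j + 0.5456k
0.7645 + 0.2768i + 0.2034j + 0.5456k


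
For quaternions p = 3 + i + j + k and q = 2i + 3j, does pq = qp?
No: pq = -5 + 3i + 11j + k ≠ -5 + 9i + 7j - k = qp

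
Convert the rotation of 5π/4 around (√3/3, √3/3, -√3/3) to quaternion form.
-0.3827 + 0.5334i + 0.5334j - 0.5334k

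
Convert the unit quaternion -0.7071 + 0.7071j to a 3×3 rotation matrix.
[[0, 0, -1], [0, 1, 0], [1, 0, 0]]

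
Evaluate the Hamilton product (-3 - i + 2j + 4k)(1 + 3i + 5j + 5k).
-30 - 20i + 4j - 22k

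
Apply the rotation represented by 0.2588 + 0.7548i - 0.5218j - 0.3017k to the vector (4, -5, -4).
(7.153, -1.865, -1.533)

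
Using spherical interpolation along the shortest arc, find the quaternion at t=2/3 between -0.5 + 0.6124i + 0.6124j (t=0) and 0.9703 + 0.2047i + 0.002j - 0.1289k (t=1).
-0.9568 + 0.0986i + 0.2547j + 0.0993k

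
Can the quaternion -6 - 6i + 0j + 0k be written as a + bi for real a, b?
Yes. The quaternion -6 - 6i has j- and k-coefficients y = z = 0, so it lies in the complex subalgebra spanned by 1 and i.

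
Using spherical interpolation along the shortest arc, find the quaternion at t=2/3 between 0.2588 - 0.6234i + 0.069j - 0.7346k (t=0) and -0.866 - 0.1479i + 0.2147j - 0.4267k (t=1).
-0.5836 - 0.4005i + 0.2047j - 0.6761k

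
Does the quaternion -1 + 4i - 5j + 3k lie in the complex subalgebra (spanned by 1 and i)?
No. The quaternion -1 + 4i - 5j + 3k has j-coefficient y = -5 and k-coefficient z = 3, not both zero, so it does not lie in the complex subalgebra spanned by 1 and i.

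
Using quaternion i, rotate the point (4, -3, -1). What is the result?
(4, 3, 1)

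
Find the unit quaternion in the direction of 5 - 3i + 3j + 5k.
0.6063 - 0.3638i + 0.3638j + 0.6063k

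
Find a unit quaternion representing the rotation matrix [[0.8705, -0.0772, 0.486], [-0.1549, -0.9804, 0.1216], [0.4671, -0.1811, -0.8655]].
-0.0785 + 0.9639i - 0.0602j + 0.2472k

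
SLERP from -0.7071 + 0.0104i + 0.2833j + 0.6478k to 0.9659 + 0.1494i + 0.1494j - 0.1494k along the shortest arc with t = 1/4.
-0.8166 - 0.0327i + 0.1807j + 0.5473k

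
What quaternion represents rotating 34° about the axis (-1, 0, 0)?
0.9563 - 0.2924i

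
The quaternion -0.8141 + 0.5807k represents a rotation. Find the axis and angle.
axis = (0, 0, 1), θ = 289°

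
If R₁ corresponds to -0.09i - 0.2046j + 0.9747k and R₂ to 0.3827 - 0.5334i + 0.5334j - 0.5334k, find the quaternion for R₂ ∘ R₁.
0.581 + 0.3763i + 0.4896j + 0.5302k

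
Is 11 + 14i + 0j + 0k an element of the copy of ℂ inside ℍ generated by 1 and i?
Yes. The quaternion 11 + 14i has j- and k-coefficients y = z = 0, so it lies in the complex subalgebra spanned by 1 and i.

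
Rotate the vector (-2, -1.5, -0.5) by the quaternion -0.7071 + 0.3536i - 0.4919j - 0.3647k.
(0.576, -1.491, 1.986)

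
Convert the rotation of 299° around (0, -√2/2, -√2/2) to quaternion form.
-0.8616 - 0.3589j - 0.3589k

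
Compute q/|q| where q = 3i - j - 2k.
0.8018i - 0.2673j - 0.5345k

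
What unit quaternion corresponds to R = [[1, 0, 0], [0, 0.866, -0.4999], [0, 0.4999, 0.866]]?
0.9659 + 0.2588i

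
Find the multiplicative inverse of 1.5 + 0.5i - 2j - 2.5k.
0.1176 - 0.0392i + 0.1569j + 0.1961k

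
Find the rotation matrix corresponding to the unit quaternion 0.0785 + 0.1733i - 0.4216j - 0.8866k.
[[-0.9276, -0.0069, -0.3735], [-0.2853, -0.6322, 0.7204], [-0.2411, 0.7748, 0.5844]]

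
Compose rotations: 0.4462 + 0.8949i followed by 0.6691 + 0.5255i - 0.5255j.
-0.1717 + 0.8333i - 0.2345j + 0.4703k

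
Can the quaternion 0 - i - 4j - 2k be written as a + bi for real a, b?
No. The quaternion -i - 4j - 2k has j-coefficient y = -4 and k-coefficient z = -2, not both zero, so it does not lie in the complex subalgebra spanned by 1 and i.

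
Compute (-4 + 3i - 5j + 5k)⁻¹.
-0.0533 - 0.04i + 0.0667j - 0.0667k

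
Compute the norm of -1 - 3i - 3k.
√19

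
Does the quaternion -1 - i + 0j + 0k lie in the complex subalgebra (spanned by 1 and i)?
Yes. The quaternion -1 - i has j- and k-coefficients y = z = 0, so it lies in the complex subalgebra spanned by 1 and i.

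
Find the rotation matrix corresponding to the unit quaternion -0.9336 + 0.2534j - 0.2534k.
[[0.7432, -0.4731, -0.4731], [0.4731, 0.8716, -0.1284], [0.4731, -0.1284, 0.8716]]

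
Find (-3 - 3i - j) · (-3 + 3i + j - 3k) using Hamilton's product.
19 + 3i - 9j + 9k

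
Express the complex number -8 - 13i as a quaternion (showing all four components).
-8 - 13i + 0j + 0k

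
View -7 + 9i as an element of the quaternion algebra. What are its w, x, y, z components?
-7 + 9i + 0j + 0k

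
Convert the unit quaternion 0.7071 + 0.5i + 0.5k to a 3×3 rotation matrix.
[[0.5, -0.7071, 0.5], [0.7071, 0, -0.7071], [0.5, 0.7071, 0.5]]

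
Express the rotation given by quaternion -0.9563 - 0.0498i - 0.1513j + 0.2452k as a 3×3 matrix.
[[0.834, 0.484, 0.265], [-0.4539, 0.8748, -0.1694], [-0.3138, 0.021, 0.9493]]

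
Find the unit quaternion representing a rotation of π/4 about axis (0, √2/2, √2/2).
0.9239 + 0.2706j + 0.2706k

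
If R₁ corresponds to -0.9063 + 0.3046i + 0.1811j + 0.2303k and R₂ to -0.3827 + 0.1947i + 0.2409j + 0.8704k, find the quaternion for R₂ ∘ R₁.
0.0435 - 0.3952i - 0.0674j - 0.9151k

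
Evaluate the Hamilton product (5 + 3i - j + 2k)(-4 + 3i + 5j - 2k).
-20 - 5i + 41j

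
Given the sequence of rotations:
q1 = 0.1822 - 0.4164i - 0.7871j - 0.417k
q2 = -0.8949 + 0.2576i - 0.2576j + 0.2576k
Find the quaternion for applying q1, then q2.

q2 · q1 = -0.1511 + 0.7297i + 0.6576j + 0.1101k
-0.1511 + 0.7297i + 0.6576j + 0.1101k


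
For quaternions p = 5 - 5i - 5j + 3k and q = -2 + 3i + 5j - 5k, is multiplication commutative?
No: pq = 45 + 35i + 19j - 41k ≠ 45 + 15i + 51j - 21k = qp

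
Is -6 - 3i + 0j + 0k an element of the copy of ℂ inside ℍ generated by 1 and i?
Yes. The quaternion -6 - 3i has j- and k-coefficients y = z = 0, so it lies in the complex subalgebra spanned by 1 and i.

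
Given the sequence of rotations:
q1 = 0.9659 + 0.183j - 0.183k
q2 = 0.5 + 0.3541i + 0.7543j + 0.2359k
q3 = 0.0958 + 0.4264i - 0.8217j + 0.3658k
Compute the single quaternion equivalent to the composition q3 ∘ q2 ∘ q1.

q2 · q1 = 0.3881 + 0.1608i + 0.8849j + 0.2012k
q3 · q2 · q1 = 0.6221 - 0.3081i - 0.2611j + 0.6707k
0.6221 - 0.3081i - 0.2611j + 0.6707k


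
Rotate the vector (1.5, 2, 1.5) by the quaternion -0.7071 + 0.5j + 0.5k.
(0.354, 0.689, 2.811)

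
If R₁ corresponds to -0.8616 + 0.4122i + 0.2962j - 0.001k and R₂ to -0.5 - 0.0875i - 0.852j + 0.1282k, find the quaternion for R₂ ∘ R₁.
0.7194 - 0.1678i + 0.6387j + 0.2153k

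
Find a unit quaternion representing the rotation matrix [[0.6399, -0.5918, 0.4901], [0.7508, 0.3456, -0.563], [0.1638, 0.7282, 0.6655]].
0.8141 + 0.3965i + 0.1002j + 0.4123k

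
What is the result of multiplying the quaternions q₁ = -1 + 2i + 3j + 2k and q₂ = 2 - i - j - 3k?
9 - 2i + 11j + 8k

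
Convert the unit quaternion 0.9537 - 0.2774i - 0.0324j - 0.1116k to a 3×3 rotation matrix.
[[0.973, 0.2308, 0.0001], [-0.1949, 0.8212, 0.5363], [0.1237, -0.5219, 0.844]]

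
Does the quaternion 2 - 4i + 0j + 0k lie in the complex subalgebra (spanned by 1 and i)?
Yes. The quaternion 2 - 4i has j- and k-coefficients y = z = 0, so it lies in the complex subalgebra spanned by 1 and i.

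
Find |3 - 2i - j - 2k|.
√18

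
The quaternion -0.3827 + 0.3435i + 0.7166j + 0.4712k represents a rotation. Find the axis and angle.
axis = (0.3718, 0.7756, 0.51), θ = 5π/4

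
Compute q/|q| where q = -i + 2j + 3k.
-0.2673i + 0.5345j + 0.8018k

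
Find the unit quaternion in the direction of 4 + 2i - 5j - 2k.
0.5714 + 0.2857i - 0.7143j - 0.2857k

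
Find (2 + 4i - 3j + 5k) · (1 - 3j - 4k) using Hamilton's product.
13 + 31i + 7j - 15k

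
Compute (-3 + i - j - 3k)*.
-3 - i + j + 3k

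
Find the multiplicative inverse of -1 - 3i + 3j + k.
-0.05 + 0.15i - 0.15j - 0.05k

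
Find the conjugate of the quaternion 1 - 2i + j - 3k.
1 + 2i - j + 3k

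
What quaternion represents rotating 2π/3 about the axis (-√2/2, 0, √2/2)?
0.5 - 0.6124i + 0.6124k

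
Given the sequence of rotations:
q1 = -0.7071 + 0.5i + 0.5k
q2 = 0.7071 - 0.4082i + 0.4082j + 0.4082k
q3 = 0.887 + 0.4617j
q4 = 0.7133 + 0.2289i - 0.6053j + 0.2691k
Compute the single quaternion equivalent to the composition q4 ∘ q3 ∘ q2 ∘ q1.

q2 · q1 = -0.5 + 0.8463i + 0.1196j - 0.1392k
q3 · q2 · q1 = -0.4987 + 0.6864i - 0.1248j - 0.5142k
q4 · q3 · q2 · q1 = -0.45 + 0.7203i + 0.5153j - 0.1141k
-0.45 + 0.7203i + 0.5153j - 0.1141k


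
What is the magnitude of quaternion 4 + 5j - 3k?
√50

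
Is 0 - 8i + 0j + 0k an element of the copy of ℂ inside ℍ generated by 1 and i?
Yes. The quaternion -8i has j- and k-coefficients y = z = 0, so it lies in the complex subalgebra spanned by 1 and i.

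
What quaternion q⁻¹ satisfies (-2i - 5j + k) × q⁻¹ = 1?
0.0667i + 0.1667j - 0.0333k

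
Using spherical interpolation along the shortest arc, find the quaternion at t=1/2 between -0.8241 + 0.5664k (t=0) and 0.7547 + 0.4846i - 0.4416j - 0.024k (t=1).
-0.8729 - 0.2679i + 0.2442j + 0.3264k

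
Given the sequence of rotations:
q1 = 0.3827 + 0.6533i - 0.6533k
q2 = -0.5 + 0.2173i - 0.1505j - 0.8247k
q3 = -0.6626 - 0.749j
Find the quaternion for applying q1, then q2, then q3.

q2 · q1 = -0.8721 - 0.1452i - 0.4544j + 0.1094k
q3 · q2 · q1 = 0.2375 + 0.0143i + 0.9543j - 0.1812k
0.2375 + 0.0143i + 0.9543j - 0.1812k


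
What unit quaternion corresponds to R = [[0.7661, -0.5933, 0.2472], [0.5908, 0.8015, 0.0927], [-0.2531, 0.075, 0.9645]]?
0.9397 - 0.0047i + 0.1331j + 0.315k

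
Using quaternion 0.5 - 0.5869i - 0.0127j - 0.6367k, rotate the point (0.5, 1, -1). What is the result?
(0.011, -1.414, -0.501)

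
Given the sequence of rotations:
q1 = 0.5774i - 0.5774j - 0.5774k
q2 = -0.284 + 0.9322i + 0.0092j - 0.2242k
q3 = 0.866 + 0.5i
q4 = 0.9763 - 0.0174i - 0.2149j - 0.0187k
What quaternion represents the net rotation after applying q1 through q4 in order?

q2 · q1 = -0.6624 - 0.2987i + 0.5728j - 0.3796k
q3 · q2 · q1 = -0.4243 - 0.5899i + 0.6858j - 0.0423k
q4 · q3 · q2 · q1 = -0.2779 - 0.5466i + 0.771j - 0.1721k
-0.2779 - 0.5466i + 0.771j - 0.1721k


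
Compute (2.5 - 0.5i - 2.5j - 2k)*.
2.5 + 0.5i + 2.5j + 2k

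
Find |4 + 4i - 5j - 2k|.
√61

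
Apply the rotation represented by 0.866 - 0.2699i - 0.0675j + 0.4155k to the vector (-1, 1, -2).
(-0.646, -1.07, -2.107)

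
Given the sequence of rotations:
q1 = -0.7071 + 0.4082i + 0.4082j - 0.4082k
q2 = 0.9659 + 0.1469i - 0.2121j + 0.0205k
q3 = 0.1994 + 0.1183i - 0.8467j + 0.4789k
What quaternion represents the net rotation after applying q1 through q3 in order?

q2 · q1 = -0.648 + 0.3686i + 0.6126j - 0.2622k
q3 · q2 · q1 = 0.4714 - 0.0745i + 0.8784j + 0.022k
0.4714 - 0.0745i + 0.8784j + 0.022k


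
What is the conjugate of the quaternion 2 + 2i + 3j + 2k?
2 - 2i - 3j - 2k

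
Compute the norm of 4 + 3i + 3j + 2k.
√38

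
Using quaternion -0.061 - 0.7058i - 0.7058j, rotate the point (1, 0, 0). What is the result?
(0.004, 0.996, -0.086)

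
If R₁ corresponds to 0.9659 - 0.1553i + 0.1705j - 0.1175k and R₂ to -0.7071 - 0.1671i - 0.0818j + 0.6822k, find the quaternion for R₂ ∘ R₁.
-0.6148 - 0.1583i - 0.3252j + 0.7008k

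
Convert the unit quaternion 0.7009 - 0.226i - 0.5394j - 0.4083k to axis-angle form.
axis = (-0.3169, -0.7562, -0.5724), θ = 91°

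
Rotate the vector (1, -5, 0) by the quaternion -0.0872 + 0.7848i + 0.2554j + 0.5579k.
(-2.244, 4.575, 0.18)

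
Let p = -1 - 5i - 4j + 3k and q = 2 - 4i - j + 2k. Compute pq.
-32 - 11i - 9j - 7k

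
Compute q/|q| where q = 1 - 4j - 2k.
0.2182 - 0.8729j - 0.4364k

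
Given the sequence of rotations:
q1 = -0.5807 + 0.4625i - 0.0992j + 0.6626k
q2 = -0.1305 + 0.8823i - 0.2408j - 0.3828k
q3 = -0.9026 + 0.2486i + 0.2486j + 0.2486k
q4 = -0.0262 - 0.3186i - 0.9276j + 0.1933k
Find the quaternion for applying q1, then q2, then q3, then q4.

q2 · q1 = -0.1025 - 0.7702i - 0.6089j + 0.1597k
q3 · q2 · q1 = 0.3957 + 0.8608i + 0.2929j - 0.1295k
q4 · q3 · q2 · q1 = 0.5606 - 0.0851i - 0.2496j + 0.785k
0.5606 - 0.0851i - 0.2496j + 0.785k


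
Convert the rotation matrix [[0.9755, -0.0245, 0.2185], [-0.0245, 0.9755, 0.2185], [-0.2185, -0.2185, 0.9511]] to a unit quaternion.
0.9877 - 0.1106i + 0.1106j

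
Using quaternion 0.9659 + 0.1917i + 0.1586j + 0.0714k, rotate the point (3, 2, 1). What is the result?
(2.998, 2.081, 0.825)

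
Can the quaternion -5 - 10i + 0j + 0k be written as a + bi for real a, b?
Yes. The quaternion -5 - 10i has j- and k-coefficients y = z = 0, so it lies in the complex subalgebra spanned by 1 and i.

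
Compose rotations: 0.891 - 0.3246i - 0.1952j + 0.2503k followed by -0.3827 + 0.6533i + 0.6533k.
-0.2924 + 0.8338i - 0.3009j + 0.3588k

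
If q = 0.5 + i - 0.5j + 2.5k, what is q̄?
0.5 - i + 0.5j - 2.5k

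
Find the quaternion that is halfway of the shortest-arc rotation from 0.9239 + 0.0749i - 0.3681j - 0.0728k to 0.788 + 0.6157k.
0.933 + 0.0408i - 0.2006j + 0.2959k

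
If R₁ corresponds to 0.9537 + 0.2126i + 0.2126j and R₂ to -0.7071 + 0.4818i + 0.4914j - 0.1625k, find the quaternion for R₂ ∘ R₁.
-0.8813 + 0.3437i + 0.2838j - 0.157k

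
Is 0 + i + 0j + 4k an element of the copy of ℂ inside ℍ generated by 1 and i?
No. The quaternion i + 4k has j-coefficient y = 0 and k-coefficient z = 4, not both zero, so it does not lie in the complex subalgebra spanned by 1 and i.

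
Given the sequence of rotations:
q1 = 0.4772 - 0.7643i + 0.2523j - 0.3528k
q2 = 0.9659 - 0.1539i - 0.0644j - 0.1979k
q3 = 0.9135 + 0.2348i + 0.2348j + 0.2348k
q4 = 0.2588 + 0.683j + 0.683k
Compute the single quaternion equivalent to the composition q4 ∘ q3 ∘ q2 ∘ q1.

q2 · q1 = 0.2897 - 0.739i + 0.3099j - 0.5233k
q3 · q2 · q1 = 0.4883 - 0.8027i + 0.3005j - 0.1637k
q4 · q3 · q2 · q1 = 0.0329 - 0.5248i - 0.137j + 0.8394k
0.0329 - 0.5248i - 0.137j + 0.8394k


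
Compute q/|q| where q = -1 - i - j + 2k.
-0.378 - 0.378i - 0.378j + 0.7559k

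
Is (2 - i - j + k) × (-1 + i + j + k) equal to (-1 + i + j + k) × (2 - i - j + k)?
No: pq = -1 + i + 5j + k ≠ -1 + 5i + j + k = qp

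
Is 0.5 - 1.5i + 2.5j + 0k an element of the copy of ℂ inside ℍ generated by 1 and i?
No. The quaternion 0.5 - 1.5i + 2.5j has j-coefficient y = 2.5 and k-coefficient z = 0, not both zero, so it does not lie in the complex subalgebra spanned by 1 and i.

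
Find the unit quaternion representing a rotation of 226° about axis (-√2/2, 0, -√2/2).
-0.3907 - 0.6509i - 0.6509k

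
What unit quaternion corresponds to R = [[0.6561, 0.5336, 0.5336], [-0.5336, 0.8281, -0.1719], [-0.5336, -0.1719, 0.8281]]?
0.91 + 0.2932j - 0.2932k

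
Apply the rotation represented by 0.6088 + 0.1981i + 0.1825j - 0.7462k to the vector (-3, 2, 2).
(2.356, 1.097, 3.201)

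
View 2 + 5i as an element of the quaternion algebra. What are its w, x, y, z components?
2 + 5i + 0j + 0k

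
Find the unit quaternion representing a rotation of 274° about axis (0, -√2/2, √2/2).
-0.7314 - 0.4822j + 0.4822k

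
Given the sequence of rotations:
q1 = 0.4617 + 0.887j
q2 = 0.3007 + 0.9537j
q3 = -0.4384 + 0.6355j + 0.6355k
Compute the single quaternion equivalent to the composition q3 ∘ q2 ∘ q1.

q2 · q1 = -0.7071 + 0.707j
q3 · q2 · q1 = -0.1393 - 0.4493i - 0.7593j - 0.4494k
-0.1393 - 0.4493i - 0.7593j - 0.4494k


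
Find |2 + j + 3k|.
√14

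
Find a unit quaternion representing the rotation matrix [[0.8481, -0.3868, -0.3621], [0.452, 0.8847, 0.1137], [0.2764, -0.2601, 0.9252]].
0.9563 - 0.0977i - 0.1669j + 0.2193k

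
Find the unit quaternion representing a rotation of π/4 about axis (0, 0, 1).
0.9239 + 0.3827k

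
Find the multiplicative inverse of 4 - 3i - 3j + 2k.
0.1053 + 0.0789i + 0.0789j - 0.0526k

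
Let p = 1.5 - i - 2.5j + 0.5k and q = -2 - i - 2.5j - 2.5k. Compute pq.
-9 + 8i - 1.75j - 4.75k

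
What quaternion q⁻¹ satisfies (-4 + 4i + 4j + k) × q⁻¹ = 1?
-0.0816 - 0.0816i - 0.0816j - 0.0204k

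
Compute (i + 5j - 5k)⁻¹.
-0.0196i - 0.098j + 0.098k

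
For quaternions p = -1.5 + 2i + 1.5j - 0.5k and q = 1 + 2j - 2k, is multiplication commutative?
No: pq = -5.5 + 2.5j + 6.5k ≠ -5.5 + 4i - 5.5j - 1.5k = qp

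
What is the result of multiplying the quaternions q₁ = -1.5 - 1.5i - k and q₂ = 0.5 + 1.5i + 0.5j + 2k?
3.5 - 2.5i + 0.75j - 4.25k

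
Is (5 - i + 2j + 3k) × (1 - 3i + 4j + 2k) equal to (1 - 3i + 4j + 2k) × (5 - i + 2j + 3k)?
No: pq = -12 - 24i + 15j + 15k ≠ -12 - 8i + 29j + 11k = qp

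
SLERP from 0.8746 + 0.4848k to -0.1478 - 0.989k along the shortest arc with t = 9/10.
0.2377 + 0.9713k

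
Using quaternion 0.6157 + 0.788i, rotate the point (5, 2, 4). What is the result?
(5, -4.365, 0.973)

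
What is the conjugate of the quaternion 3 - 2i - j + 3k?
3 + 2i + j - 3k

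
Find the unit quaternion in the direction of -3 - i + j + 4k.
-0.5774 - 0.1925i + 0.1925j + 0.7698k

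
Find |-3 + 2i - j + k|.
√15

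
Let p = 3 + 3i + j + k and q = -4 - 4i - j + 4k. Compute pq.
-3 - 19i - 23j + 9k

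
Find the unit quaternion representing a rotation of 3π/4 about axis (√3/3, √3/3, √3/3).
0.3827 + 0.5334i + 0.5334j + 0.5334k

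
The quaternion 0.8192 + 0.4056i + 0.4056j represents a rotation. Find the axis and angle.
axis = (√2/2, √2/2, 0), θ = 70°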